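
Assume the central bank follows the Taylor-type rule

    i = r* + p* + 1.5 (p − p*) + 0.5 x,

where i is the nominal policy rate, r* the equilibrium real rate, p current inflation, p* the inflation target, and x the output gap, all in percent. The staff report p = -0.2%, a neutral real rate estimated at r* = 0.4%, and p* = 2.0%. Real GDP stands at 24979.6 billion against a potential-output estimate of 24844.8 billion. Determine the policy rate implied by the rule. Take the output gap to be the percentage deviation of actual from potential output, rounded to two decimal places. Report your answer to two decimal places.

-0.63%

Output gap = 100 × (24979.6 − 24844.8) / 24844.8 = 0.54%.
i = 0.40 + 2.00 + 1.5 × (-0.20 − 2.00) + 0.5 × 0.54
   = 0.40 + 2 − 3.3 + 0.27 = -0.63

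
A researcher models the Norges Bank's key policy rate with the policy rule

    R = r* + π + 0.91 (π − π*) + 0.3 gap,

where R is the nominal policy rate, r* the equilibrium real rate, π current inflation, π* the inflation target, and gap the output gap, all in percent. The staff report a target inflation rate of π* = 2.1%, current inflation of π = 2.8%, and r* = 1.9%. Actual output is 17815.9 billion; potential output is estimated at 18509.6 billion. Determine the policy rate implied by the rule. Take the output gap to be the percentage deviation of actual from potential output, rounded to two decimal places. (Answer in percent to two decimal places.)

Output gap = 100 × (17815.9 − 18509.6) / 18509.6 = -3.75%.
R = 1.90 + 2.80 + 0.91 × (2.80 − 2.10) + 0.3 × (-3.75)
   = 1.90 + 2.8 + 0.637 − 1.125 = 4.21

4.21%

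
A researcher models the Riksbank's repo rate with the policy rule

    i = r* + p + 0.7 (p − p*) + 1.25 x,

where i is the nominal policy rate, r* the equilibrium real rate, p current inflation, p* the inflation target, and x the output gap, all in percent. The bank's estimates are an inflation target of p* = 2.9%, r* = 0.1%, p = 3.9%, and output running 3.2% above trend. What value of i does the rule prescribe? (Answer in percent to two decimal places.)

8.70%

Output 3.2% above potential → x = 3.2.
i = 0.1 + 3.9 + 0.7 × (3.9 − 2.9) + 1.25 × 3.2
   = 0.1 + 3.9 + 0.7 + 4 = 8.70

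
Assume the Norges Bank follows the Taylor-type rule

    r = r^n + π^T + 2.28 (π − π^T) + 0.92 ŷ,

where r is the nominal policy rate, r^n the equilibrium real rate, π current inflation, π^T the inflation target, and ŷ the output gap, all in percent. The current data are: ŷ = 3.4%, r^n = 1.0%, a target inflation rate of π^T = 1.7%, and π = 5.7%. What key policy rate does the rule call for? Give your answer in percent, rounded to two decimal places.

r = 1.0 + 1.7 + 2.28 × (5.7 − 1.7) + 0.92 × 3.4
   = 1.0 + 1.7 + 9.12 + 3.128 = 14.95

14.95%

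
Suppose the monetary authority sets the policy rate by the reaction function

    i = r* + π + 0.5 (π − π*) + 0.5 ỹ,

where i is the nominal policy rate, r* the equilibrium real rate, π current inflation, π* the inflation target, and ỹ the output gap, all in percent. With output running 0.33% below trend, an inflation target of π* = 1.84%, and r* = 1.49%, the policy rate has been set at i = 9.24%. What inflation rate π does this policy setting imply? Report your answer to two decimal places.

5.89%

Output 0.33% below potential → ỹ = -0.33.
Collecting π: i = r* + (1 + 0.5) π − 0.5 π* + 0.5 ỹ
1.5 π = 9.24 − 1.49 + 0.5 × 1.84 − 0.5 × (-0.33) = 8.835
π = 8.835 / 1.5 = 5.89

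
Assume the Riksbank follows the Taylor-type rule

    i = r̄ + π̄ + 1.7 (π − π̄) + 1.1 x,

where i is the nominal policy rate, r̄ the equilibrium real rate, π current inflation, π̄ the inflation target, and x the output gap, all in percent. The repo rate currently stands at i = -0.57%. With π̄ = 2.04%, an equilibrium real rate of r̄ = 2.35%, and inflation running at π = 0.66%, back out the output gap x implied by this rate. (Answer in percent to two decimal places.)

-2.38%

1.1 x = -0.57 − 2.35 − 2.04 − 1.7 × (0.66 − 2.04) = -2.614
x = -2.614 / 1.1 = -2.38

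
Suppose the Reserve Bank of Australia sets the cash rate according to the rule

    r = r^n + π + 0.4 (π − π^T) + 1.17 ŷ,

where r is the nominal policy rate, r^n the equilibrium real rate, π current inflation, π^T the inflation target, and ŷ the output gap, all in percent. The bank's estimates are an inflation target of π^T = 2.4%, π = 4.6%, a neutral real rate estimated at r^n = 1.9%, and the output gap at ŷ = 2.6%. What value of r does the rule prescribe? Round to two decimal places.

r = 1.9 + 4.6 + 0.4 × (4.6 − 2.4) + 1.17 × 2.6
   = 1.9 + 4.6 + 0.88 + 3.042 = 10.42

10.42%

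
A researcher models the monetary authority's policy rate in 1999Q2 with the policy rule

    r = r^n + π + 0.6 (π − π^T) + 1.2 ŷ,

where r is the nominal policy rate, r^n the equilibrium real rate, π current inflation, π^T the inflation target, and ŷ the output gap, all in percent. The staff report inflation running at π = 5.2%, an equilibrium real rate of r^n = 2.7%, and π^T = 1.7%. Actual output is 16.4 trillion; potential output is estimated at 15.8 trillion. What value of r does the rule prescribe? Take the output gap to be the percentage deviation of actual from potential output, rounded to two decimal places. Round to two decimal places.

14.56%

Output gap = 100 × (16.4 − 15.8) / 15.8 = 3.80%.
r = 2.70 + 5.20 + 0.6 × (5.20 − 1.70) + 1.2 × 3.80
   = 2.70 + 5.2 + 2.1 + 4.56 = 14.56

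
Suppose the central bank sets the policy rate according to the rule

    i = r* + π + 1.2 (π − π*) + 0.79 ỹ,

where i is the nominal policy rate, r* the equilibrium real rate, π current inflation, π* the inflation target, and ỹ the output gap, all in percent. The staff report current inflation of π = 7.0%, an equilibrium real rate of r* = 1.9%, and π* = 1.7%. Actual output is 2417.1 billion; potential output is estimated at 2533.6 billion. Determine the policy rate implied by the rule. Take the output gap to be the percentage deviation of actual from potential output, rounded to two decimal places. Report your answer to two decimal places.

11.63%

Output gap = 100 × (2417.1 − 2533.6) / 2533.6 = -4.60%.
i = 1.90 + 7.00 + 1.2 × (7.00 − 1.70) + 0.79 × (-4.60)
   = 1.90 + 7 + 6.36 − 3.634 = 11.63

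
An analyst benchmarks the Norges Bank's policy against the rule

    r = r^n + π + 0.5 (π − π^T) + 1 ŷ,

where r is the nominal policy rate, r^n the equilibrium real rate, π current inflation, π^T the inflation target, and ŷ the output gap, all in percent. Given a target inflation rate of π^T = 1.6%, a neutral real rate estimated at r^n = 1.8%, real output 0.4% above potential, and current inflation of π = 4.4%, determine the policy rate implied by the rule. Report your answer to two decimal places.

8.00%

Output 0.4% above potential → ŷ = 0.4.
r = 1.8 + 4.4 + 0.5 × (4.4 − 1.6) + 1 × 0.4
   = 1.8 + 4.4 + 1.4 + 0.4 = 8.00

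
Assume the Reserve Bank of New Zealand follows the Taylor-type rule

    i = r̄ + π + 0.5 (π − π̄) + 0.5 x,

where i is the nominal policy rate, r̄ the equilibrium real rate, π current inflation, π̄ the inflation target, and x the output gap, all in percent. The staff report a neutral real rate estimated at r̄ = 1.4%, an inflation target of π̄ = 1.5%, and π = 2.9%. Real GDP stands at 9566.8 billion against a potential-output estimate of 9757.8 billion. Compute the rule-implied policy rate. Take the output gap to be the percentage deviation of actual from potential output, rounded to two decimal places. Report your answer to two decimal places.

Output gap = 100 × (9566.8 − 9757.8) / 9757.8 = -1.96%.
i = 1.40 + 2.90 + 0.5 × (2.90 − 1.50) + 0.5 × (-1.96)
   = 1.40 + 2.9 + 0.7 − 0.98 = 4.02

4.02%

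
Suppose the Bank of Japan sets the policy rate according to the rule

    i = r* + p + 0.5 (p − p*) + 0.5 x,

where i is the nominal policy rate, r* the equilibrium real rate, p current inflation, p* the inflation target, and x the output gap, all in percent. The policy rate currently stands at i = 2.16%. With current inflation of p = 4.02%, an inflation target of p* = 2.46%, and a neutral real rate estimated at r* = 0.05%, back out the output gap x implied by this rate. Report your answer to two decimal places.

0.5 x = 2.16 − 0.05 − 4.02 − 0.5 × (4.02 − 2.46) = -2.69
x = -2.69 / 0.5 = -5.38

-5.38%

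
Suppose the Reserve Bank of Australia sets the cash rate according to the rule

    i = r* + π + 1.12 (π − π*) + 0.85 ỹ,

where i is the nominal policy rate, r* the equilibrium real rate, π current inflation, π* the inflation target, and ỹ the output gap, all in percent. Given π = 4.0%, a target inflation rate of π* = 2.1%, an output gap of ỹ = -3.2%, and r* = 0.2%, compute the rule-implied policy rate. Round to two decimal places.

3.61%

i = 0.2 + 4.0 + 1.12 × (4.0 − 2.1) + 0.85 × (-3.2)
   = 0.2 + 4 + 2.128 − 2.72 = 3.61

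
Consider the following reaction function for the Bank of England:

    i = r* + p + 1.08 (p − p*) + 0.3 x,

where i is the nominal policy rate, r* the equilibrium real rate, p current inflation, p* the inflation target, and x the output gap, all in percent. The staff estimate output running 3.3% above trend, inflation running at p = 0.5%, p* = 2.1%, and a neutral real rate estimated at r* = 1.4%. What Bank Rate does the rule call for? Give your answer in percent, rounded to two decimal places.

1.16%

Output 3.3% above potential → x = 3.3.
i = 1.4 + 0.5 + 1.08 × (0.5 − 2.1) + 0.3 × 3.3
   = 1.4 + 0.5 − 1.728 + 0.99 = 1.16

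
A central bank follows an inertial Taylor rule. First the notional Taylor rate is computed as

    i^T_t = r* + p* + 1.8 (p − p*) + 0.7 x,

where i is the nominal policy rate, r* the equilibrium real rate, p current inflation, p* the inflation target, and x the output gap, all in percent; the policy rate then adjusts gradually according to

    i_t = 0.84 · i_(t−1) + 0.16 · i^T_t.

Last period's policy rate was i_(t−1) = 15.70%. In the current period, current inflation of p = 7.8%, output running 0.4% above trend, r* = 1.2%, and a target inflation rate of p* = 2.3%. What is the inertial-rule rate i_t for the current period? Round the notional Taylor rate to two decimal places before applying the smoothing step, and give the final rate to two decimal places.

Output 0.4% above potential → x = 0.4.
i^T_t = 1.2 + 2.3 + 1.8 × (7.8 − 2.3) + 0.7 × 0.4
   = 1.2 + 2.3 + 9.9 + 0.28 = 13.68
i_t = 0.84 × 15.70 + 0.16 × 13.68 = 13.188 + 2.1888 = 15.38

15.38%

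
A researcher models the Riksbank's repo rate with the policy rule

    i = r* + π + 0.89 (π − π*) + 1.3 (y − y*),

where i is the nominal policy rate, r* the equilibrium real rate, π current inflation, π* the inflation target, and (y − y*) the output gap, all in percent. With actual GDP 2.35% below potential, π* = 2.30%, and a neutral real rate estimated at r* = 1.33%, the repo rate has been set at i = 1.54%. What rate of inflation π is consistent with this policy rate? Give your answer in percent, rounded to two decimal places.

Output 2.35% below potential → (y − y*) = -2.35.
Collecting π: i = r* + (1 + 0.89) π − 0.89 π* + 1.3 (y − y*)
1.89 π = 1.54 − 1.33 + 0.89 × 2.30 − 1.3 × (-2.35) = 5.312
π = 5.312 / 1.89 = 2.81

2.81%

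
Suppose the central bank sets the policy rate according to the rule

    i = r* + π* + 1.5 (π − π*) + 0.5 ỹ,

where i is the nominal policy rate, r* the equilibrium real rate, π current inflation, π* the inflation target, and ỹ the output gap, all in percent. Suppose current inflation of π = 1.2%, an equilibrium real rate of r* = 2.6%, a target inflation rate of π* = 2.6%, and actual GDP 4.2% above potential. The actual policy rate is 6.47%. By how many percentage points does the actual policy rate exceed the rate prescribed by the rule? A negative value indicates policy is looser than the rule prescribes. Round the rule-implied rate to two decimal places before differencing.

1.27 pp

Output 4.2% above potential → ỹ = 4.2.
i = 2.6 + 2.6 + 1.5 × (1.2 − 2.6) + 0.5 × 4.2
   = 2.6 + 2.6 − 2.1 + 2.1 = 5.20
Deviation = 6.47 − 5.20 = 1.27 pp.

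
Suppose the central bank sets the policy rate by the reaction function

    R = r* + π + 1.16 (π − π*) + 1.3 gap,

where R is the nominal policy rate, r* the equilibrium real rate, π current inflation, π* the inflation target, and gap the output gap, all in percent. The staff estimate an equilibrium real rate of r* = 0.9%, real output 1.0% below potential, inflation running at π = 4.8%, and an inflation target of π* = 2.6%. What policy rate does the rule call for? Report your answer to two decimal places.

Output 1.0% below potential → gap = -1.0.
R = 0.9 + 4.8 + 1.16 × (4.8 − 2.6) + 1.3 × (-1.0)
   = 0.9 + 4.8 + 2.552 − 1.3 = 6.95

6.95%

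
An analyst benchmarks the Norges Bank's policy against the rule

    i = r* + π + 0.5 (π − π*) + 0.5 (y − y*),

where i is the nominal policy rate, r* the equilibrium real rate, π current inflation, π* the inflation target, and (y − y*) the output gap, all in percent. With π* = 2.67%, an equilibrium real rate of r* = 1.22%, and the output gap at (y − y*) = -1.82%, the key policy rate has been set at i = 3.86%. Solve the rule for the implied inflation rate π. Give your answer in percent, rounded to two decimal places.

Collecting π: i = r* + (1 + 0.5) π − 0.5 π* + 0.5 (y − y*)
1.5 π = 3.86 − 1.22 + 0.5 × 2.67 − 0.5 × (-1.82) = 4.885
π = 4.885 / 1.5 = 3.26

3.26%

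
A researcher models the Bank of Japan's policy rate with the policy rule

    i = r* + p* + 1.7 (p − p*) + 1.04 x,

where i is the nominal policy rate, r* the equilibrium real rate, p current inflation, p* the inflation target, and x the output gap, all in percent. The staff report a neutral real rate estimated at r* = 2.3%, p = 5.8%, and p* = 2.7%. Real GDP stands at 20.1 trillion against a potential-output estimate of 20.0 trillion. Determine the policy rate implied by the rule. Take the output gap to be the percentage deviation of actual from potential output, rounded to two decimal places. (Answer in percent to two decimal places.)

Output gap = 100 × (20.1 − 20.0) / 20.0 = 0.50%.
i = 2.30 + 2.70 + 1.7 × (5.80 − 2.70) + 1.04 × 0.50
   = 2.30 + 2.7 + 5.27 + 0.52 = 10.79

10.79%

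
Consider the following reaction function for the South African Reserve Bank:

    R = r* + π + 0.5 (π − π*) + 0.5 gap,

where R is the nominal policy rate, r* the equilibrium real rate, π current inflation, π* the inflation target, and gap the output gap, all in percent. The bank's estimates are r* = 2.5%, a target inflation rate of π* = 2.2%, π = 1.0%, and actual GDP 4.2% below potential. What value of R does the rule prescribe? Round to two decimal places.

Output 4.2% below potential → gap = -4.2.
R = 2.5 + 1.0 + 0.5 × (1.0 − 2.2) + 0.5 × (-4.2)
   = 2.5 + 1 − 0.6 − 2.1 = 0.80

0.80%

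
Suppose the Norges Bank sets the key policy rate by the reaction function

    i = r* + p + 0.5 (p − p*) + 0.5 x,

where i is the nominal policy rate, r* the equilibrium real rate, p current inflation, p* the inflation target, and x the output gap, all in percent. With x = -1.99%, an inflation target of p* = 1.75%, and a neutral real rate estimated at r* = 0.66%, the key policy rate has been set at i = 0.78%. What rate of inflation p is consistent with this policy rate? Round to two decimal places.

Collecting p: i = r* + (1 + 0.5) p − 0.5 p* + 0.5 x
1.5 p = 0.78 − 0.66 + 0.5 × 1.75 − 0.5 × (-1.99) = 1.99
p = 1.99 / 1.5 = 1.33

1.33%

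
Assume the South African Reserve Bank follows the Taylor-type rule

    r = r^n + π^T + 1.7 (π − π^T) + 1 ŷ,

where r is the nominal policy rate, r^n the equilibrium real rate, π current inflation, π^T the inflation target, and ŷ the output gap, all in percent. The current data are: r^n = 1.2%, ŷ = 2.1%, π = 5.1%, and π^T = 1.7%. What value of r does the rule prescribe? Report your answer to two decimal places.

10.78%

r = 1.2 + 1.7 + 1.7 × (5.1 − 1.7) + 1 × 2.1
   = 1.2 + 1.7 + 5.78 + 2.1 = 10.78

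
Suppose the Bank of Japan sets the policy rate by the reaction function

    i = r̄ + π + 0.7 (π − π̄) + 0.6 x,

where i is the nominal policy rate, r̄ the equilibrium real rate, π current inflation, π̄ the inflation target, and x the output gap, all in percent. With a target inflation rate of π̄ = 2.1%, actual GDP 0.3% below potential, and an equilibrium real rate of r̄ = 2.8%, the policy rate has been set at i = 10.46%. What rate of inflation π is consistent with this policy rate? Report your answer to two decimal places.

5.48%

Output 0.3% below potential → x = -0.3.
Collecting π: i = r̄ + (1 + 0.7) π − 0.7 π̄ + 0.6 x
1.7 π = 10.46 − 2.8 + 0.7 × 2.1 − 0.6 × (-0.3) = 9.31
π = 9.31 / 1.7 = 5.48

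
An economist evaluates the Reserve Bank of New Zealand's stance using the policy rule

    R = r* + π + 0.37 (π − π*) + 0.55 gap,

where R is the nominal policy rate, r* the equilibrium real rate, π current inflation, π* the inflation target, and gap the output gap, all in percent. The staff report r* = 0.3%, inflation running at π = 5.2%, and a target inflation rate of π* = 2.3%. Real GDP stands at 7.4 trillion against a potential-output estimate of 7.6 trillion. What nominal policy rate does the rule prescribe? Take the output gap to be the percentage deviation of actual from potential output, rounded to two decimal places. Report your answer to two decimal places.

Output gap = 100 × (7.4 − 7.6) / 7.6 = -2.63%.
R = 0.30 + 5.20 + 0.37 × (5.20 − 2.30) + 0.55 × (-2.63)
   = 0.30 + 5.2 + 1.073 − 1.4465 = 5.13

5.13%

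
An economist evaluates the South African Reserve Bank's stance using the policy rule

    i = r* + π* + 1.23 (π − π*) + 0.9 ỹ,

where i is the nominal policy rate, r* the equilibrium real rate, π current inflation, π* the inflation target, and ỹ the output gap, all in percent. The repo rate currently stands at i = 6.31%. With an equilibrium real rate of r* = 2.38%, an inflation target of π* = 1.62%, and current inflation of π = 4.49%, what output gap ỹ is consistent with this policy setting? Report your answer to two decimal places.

-1.36%

0.9 ỹ = 6.31 − 2.38 − 1.62 − 1.23 × (4.49 − 1.62) = -1.2201
ỹ = -1.2201 / 0.9 = -1.36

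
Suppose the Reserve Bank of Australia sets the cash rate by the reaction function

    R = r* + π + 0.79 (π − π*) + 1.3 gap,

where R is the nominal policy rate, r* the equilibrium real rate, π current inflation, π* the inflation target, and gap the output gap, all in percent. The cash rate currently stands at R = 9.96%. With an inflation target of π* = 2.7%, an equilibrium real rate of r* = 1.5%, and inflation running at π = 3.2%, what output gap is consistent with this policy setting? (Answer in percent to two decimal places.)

1.3 gap = 9.96 − 1.5 − 3.2 − 0.79 × (3.2 − 2.7) = 4.865
gap = 4.865 / 1.3 = 3.74

3.74%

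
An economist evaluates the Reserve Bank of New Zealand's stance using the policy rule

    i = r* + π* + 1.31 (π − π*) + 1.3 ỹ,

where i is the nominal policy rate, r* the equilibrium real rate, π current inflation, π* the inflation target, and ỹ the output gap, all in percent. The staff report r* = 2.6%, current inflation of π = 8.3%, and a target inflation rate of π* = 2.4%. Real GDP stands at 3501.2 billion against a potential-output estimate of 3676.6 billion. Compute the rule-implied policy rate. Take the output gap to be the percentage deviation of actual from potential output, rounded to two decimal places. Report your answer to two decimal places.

6.53%

Output gap = 100 × (3501.2 − 3676.6) / 3676.6 = -4.77%.
i = 2.60 + 2.40 + 1.31 × (8.30 − 2.40) + 1.3 × (-4.77)
   = 2.60 + 2.4 + 7.729 − 6.201 = 6.53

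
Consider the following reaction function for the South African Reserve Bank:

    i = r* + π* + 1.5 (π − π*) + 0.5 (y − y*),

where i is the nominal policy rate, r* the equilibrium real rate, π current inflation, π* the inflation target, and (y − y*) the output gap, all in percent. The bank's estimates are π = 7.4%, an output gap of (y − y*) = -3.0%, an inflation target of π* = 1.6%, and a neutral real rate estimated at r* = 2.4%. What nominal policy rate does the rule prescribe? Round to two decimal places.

i = 2.4 + 1.6 + 1.5 × (7.4 − 1.6) + 0.5 × (-3.0)
   = 2.4 + 1.6 + 8.7 − 1.5 = 11.20

11.20%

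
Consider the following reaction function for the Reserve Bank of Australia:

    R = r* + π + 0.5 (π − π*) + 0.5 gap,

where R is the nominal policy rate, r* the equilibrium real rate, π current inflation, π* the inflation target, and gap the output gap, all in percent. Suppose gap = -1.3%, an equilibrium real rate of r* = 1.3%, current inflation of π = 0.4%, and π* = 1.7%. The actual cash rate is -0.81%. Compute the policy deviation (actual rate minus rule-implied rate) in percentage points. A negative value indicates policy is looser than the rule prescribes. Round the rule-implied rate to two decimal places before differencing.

R = 1.3 + 0.4 + 0.5 × (0.4 − 1.7) + 0.5 × (-1.3)
   = 1.3 + 0.4 − 0.65 − 0.65 = 0.40
Deviation = -0.81 − 0.40 = -1.21 pp.

-1.21 pp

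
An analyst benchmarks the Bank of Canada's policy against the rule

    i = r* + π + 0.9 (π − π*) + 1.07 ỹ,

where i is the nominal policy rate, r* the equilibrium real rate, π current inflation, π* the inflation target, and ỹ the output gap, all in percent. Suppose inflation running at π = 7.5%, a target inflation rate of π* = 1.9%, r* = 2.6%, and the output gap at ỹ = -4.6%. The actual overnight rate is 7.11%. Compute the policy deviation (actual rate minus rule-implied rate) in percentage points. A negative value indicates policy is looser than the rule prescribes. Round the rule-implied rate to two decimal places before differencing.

i = 2.6 + 7.5 + 0.9 × (7.5 − 1.9) + 1.07 × (-4.6)
   = 2.6 + 7.5 + 5.04 − 4.922 = 10.22
Deviation = 7.11 − 10.22 = -3.11 pp.

-3.11 pp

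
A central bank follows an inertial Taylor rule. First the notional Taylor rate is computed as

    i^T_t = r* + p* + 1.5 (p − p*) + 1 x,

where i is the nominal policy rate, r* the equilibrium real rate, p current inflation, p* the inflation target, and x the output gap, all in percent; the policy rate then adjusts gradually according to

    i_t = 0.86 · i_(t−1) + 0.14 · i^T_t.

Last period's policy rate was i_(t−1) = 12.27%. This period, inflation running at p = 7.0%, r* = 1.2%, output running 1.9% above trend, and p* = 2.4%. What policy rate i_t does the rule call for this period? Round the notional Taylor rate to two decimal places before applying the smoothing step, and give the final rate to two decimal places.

Output 1.9% above potential → x = 1.9.
i^T_t = 1.2 + 2.4 + 1.5 × (7.0 − 2.4) + 1 × 1.9
   = 1.2 + 2.4 + 6.9 + 1.9 = 12.40
i_t = 0.86 × 12.27 + 0.14 × 12.40 = 10.5522 + 1.736 = 12.29

12.29%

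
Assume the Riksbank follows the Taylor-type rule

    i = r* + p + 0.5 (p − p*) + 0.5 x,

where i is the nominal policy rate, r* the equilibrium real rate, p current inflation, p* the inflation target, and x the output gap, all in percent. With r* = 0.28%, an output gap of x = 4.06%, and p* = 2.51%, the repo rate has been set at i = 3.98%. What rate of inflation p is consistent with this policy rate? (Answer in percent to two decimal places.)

Collecting p: i = r* + (1 + 0.5) p − 0.5 p* + 0.5 x
1.5 p = 3.98 − 0.28 + 0.5 × 2.51 − 0.5 × 4.06 = 2.925
p = 2.925 / 1.5 = 1.95

1.95%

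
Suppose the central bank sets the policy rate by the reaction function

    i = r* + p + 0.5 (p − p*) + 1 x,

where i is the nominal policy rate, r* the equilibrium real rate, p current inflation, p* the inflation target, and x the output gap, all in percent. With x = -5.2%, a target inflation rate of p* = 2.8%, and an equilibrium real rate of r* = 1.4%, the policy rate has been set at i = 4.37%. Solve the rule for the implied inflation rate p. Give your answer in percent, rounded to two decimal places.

6.38%

Collecting p: i = r* + (1 + 0.5) p − 0.5 p* + 1 x
1.5 p = 4.37 − 1.4 + 0.5 × 2.8 − 1 × (-5.2) = 9.57
p = 9.57 / 1.5 = 6.38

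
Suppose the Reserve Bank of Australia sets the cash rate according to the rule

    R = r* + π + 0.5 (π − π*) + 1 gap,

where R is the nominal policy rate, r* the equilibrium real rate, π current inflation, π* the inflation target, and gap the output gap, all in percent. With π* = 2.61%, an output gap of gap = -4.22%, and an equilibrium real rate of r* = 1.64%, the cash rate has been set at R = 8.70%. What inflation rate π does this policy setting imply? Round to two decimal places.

Collecting π: R = r* + (1 + 0.5) π − 0.5 π* + 1 gap
1.5 π = 8.70 − 1.64 + 0.5 × 2.61 − 1 × (-4.22) = 12.585
π = 12.585 / 1.5 = 8.39

8.39%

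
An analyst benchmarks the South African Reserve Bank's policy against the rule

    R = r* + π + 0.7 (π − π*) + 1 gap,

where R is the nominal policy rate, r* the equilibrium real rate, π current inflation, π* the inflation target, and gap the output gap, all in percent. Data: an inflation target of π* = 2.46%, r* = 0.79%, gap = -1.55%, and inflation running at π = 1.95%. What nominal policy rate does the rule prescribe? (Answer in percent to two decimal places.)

0.83%

R = 0.79 + 1.95 + 0.7 × (1.95 − 2.46) + 1 × (-1.55)
   = 0.79 + 1.95 − 0.357 − 1.55 = 0.83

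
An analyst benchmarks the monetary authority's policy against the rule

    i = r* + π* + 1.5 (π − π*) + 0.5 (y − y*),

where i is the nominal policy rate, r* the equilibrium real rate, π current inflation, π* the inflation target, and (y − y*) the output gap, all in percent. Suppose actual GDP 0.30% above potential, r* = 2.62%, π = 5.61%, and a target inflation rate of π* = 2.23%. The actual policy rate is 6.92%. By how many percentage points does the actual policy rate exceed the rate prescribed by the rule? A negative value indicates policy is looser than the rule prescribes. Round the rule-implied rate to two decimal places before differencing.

Output 0.30% above potential → (y − y*) = 0.30.
i = 2.62 + 2.23 + 1.5 × (5.61 − 2.23) + 0.5 × 0.30
   = 2.62 + 2.23 + 5.07 + 0.15 = 10.07
Deviation = 6.92 − 10.07 = -3.15 pp.

-3.15 pp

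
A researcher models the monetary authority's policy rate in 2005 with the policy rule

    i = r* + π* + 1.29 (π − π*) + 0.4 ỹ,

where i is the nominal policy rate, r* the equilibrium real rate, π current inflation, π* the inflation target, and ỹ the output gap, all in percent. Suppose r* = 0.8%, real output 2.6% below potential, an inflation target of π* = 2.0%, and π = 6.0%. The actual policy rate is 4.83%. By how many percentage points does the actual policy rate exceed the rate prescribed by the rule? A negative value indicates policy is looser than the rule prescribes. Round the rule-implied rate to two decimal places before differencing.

-2.09 pp

Output 2.6% below potential → ỹ = -2.6.
i = 0.8 + 2.0 + 1.29 × (6.0 − 2.0) + 0.4 × (-2.6)
   = 0.8 + 2 + 5.16 − 1.04 = 6.92
Deviation = 4.83 − 6.92 = -2.09 pp.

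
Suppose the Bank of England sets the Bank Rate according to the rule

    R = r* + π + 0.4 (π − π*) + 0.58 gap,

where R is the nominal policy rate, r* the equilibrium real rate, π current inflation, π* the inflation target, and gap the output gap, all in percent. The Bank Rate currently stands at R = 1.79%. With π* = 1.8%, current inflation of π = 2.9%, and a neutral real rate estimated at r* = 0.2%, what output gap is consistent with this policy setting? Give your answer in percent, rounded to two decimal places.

-3.02%

0.58 gap = 1.79 − 0.2 − 2.9 − 0.4 × (2.9 − 1.8) = -1.75
gap = -1.75 / 0.58 = -3.02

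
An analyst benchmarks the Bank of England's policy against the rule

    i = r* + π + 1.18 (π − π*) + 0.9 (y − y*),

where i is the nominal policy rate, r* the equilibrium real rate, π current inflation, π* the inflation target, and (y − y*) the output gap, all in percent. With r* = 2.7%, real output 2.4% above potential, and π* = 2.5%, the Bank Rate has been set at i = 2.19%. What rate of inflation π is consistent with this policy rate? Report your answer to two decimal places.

0.13%

Output 2.4% above potential → (y − y*) = 2.4.
Collecting π: i = r* + (1 + 1.18) π − 1.18 π* + 0.9 (y − y*)
2.18 π = 2.19 − 2.7 + 1.18 × 2.5 − 0.9 × 2.4 = 0.28
π = 0.28 / 2.18 = 0.13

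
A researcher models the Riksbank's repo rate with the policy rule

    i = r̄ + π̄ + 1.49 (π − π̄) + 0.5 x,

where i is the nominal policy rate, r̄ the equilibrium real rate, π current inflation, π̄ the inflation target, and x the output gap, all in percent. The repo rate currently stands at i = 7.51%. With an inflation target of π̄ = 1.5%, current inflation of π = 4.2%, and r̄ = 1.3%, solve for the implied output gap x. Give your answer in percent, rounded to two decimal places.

1.37%

0.5 x = 7.51 − 1.3 − 1.5 − 1.49 × (4.2 − 1.5) = 0.687
x = 0.687 / 0.5 = 1.37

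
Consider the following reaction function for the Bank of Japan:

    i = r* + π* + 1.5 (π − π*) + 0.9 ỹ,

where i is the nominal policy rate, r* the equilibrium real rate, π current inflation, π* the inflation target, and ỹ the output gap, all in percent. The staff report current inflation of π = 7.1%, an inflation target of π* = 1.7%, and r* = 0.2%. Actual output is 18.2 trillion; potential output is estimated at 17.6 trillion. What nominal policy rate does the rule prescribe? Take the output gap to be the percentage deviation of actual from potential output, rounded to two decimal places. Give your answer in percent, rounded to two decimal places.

Output gap = 100 × (18.2 − 17.6) / 17.6 = 3.41%.
i = 0.20 + 1.70 + 1.5 × (7.10 − 1.70) + 0.9 × 3.41
   = 0.20 + 1.7 + 8.1 + 3.069 = 13.07

13.07%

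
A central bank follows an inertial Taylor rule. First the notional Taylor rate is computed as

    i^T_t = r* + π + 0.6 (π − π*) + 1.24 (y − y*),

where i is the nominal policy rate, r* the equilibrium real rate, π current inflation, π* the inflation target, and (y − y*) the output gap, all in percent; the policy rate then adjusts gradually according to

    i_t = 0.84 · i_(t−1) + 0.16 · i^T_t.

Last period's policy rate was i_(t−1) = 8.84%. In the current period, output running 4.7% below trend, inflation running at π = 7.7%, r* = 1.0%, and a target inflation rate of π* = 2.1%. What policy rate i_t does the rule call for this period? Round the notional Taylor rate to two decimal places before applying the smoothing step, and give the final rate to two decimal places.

8.42%

Output 4.7% below potential → (y − y*) = -4.7.
i^T_t = 1.0 + 7.7 + 0.6 × (7.7 − 2.1) + 1.24 × (-4.7)
   = 1.0 + 7.7 + 3.36 − 5.828 = 6.23
i_t = 0.84 × 8.84 + 0.16 × 6.23 = 7.4256 + 0.9968 = 8.42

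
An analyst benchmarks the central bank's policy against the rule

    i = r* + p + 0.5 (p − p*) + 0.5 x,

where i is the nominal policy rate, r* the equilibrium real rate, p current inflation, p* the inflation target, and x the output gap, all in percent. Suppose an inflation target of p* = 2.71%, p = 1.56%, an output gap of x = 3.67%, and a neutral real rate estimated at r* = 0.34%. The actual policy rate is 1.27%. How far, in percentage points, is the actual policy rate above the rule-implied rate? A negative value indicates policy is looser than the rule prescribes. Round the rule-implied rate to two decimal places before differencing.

i = 0.34 + 1.56 + 0.5 × (1.56 − 2.71) + 0.5 × 3.67
   = 0.34 + 1.56 − 0.575 + 1.835 = 3.16
Deviation = 1.27 − 3.16 = -1.89 pp.

-1.89 pp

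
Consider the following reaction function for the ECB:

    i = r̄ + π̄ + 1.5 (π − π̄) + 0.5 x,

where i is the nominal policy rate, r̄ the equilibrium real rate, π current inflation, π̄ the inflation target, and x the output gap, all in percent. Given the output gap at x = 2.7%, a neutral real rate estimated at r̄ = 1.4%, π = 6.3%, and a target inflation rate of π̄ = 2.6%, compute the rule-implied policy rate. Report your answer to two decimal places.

10.90%

i = 1.4 + 2.6 + 1.5 × (6.3 − 2.6) + 0.5 × 2.7
   = 1.4 + 2.6 + 5.55 + 1.35 = 10.90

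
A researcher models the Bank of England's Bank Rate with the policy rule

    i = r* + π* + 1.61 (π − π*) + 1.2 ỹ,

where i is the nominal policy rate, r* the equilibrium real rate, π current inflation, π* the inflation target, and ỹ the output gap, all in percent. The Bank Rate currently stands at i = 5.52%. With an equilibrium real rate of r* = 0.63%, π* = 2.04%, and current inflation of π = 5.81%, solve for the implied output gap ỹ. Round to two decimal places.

1.2 ỹ = 5.52 − 0.63 − 2.04 − 1.61 × (5.81 − 2.04) = -3.2197
ỹ = -3.2197 / 1.2 = -2.68

-2.68%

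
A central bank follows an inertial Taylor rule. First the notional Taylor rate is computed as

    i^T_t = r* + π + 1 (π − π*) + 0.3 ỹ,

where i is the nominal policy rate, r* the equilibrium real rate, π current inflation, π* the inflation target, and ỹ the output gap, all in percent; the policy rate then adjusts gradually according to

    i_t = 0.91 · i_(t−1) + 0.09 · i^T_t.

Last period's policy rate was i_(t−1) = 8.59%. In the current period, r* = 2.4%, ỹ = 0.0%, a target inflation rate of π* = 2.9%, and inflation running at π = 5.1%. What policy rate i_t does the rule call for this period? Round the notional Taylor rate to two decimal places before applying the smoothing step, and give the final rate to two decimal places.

8.69%

i^T_t = 2.4 + 5.1 + 1 × (5.1 − 2.9) + 0.3 × 0.0
   = 2.4 + 5.1 + 2.2 + 0 = 9.70
i_t = 0.91 × 8.59 + 0.09 × 9.70 = 7.8169 + 0.873 = 8.69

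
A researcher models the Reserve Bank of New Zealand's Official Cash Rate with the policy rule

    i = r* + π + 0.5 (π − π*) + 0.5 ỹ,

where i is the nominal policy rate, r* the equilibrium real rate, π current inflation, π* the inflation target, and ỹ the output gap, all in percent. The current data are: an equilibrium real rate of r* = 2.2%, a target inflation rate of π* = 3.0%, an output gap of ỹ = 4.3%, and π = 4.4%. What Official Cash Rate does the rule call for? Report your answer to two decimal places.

9.45%

i = 2.2 + 4.4 + 0.5 × (4.4 − 3.0) + 0.5 × 4.3
   = 2.2 + 4.4 + 0.7 + 2.15 = 9.45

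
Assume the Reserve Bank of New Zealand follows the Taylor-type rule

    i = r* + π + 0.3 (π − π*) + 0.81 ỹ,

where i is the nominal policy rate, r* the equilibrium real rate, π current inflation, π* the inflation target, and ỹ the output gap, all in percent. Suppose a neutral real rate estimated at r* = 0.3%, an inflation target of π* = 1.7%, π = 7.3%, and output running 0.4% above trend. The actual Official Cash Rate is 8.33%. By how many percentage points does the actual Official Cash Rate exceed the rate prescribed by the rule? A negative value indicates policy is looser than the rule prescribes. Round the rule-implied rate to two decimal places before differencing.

Output 0.4% above potential → ỹ = 0.4.
i = 0.3 + 7.3 + 0.3 × (7.3 − 1.7) + 0.81 × 0.4
   = 0.3 + 7.3 + 1.68 + 0.324 = 9.60
Deviation = 8.33 − 9.60 = -1.27 pp.

-1.27 pp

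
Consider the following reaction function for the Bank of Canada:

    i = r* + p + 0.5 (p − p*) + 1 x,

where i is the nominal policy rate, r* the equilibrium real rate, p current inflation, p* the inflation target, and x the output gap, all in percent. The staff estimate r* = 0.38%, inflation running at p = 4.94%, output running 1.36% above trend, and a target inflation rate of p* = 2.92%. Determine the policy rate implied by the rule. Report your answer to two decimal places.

Output 1.36% above potential → x = 1.36.
i = 0.38 + 4.94 + 0.5 × (4.94 − 2.92) + 1 × 1.36
   = 0.38 + 4.94 + 1.01 + 1.36 = 7.69

7.69%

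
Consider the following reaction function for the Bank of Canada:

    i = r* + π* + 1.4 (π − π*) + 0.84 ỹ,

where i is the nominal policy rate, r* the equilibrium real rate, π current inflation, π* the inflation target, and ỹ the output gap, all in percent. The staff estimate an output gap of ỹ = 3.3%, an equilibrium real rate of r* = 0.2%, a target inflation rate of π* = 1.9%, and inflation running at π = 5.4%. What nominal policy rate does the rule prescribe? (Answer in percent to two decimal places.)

i = 0.2 + 1.9 + 1.4 × (5.4 − 1.9) + 0.84 × 3.3
   = 0.2 + 1.9 + 4.9 + 2.772 = 9.77

9.77%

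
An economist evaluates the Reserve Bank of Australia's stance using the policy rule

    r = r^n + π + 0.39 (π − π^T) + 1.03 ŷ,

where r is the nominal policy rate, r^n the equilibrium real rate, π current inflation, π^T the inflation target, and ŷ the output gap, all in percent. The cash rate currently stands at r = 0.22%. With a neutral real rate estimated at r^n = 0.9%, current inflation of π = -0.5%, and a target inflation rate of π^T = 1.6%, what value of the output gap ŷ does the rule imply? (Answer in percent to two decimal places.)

1.03 ŷ = 0.22 − 0.9 − (-0.5) − 0.39 × ((-0.5) − 1.6) = 0.639
ŷ = 0.639 / 1.03 = 0.62

0.62%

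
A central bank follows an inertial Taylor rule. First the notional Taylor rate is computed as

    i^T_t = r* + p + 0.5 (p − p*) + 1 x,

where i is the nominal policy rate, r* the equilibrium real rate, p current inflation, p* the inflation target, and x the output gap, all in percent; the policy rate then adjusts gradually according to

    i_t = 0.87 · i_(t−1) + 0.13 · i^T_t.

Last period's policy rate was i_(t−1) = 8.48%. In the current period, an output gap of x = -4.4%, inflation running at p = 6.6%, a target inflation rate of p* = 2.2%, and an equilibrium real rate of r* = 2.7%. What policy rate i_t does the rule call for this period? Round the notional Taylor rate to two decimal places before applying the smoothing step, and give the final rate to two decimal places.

8.30%

i^T_t = 2.7 + 6.6 + 0.5 × (6.6 − 2.2) + 1 × (-4.4)
   = 2.7 + 6.6 + 2.2 − 4.4 = 7.10
i_t = 0.87 × 8.48 + 0.13 × 7.10 = 7.3776 + 0.923 = 8.30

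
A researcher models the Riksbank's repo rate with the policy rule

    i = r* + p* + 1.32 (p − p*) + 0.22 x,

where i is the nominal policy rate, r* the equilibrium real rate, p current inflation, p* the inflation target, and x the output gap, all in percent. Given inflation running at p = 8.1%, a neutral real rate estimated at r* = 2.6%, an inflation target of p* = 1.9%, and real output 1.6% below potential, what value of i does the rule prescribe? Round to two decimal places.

Output 1.6% below potential → x = -1.6.
i = 2.6 + 1.9 + 1.32 × (8.1 − 1.9) + 0.22 × (-1.6)
   = 2.6 + 1.9 + 8.184 − 0.352 = 12.33

12.33%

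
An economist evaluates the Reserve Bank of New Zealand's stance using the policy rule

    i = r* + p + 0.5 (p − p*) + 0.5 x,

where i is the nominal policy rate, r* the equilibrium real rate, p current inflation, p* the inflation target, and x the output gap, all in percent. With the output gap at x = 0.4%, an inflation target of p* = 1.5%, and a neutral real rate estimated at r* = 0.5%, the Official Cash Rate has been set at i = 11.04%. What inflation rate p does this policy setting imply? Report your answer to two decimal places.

7.39%

Collecting p: i = r* + (1 + 0.5) p − 0.5 p* + 0.5 x
1.5 p = 11.04 − 0.5 + 0.5 × 1.5 − 0.5 × 0.4 = 11.09
p = 11.09 / 1.5 = 7.39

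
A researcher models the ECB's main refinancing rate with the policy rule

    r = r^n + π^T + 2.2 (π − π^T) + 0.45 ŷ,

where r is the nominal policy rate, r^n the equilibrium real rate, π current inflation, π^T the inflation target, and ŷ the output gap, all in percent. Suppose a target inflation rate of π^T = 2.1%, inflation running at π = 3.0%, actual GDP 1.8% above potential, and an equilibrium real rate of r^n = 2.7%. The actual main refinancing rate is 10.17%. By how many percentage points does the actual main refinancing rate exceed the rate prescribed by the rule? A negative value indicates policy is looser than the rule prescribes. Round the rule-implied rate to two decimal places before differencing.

2.58 pp

Output 1.8% above potential → ŷ = 1.8.
r = 2.7 + 2.1 + 2.2 × (3.0 − 2.1) + 0.45 × 1.8
   = 2.7 + 2.1 + 1.98 + 0.81 = 7.59
Deviation = 10.17 − 7.59 = 2.58 pp.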